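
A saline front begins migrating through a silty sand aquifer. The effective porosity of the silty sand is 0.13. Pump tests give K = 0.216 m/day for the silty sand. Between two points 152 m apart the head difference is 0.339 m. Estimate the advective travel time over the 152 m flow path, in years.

Hydraulic gradient i = Δh / L = 0.339 / 152 = 0.002230.
Darcy flux q = K · i = 0.2160 × 0.002230 = 0.0004817 m/day.
Seepage velocity v = q / n_e = 0.0004817 / 0.13 = 0.003706 m/day.
Travel time t = L / v = 152 / 0.003706 = 41018 days = 112.3 years.

112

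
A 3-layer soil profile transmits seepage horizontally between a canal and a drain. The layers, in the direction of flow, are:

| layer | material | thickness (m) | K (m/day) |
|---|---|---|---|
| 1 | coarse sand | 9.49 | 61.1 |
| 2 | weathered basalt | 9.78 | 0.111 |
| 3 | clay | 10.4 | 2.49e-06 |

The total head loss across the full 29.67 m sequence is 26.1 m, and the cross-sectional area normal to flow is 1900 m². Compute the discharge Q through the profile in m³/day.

0.0119

Flow is perpendicular to layering, so the layers act in series and the equivalent K is the thickness-weighted harmonic mean.
Total thickness L = 9.49 + 9.78 + 10.4 = 29.67 m.
Σ(b_i/K_i) = 9.49/61.1 + 9.78/0.111 + 10.4/2.49e-06 = 4.177e+06 d.
K_eq = L / Σ(b_i/K_i) = 29.67 / 4.177e+06 = 7.104e-06 m/day.
Q = K_eq · A · (Δh/L) = 7.104e-06 × 1900 × (26.1/29.67) = 0.01187 m³/day.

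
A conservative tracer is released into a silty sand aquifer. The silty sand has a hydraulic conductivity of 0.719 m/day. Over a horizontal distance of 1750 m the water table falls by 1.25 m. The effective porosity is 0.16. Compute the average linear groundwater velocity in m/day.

0.00321

Hydraulic gradient i = Δh / L = 1.25 / 1750 = 0.0007143.
Darcy flux q = K · i = 0.7190 × 0.0007143 = 0.0005136 m/day.
Seepage velocity v = q / n_e = 0.0005136 / 0.16 = 0.003210 m/day.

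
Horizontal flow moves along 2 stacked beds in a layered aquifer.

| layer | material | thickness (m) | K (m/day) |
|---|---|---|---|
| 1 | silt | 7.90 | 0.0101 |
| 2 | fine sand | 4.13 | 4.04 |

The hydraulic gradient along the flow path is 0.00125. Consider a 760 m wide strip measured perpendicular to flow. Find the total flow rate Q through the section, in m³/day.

15.9

Flow is parallel to layering, so each bed carries its own Darcy discharge and the transmissivities add.
Σ(K_i·b_i) = 0.0101×7.90 + 4.04×4.13 = 16.76 m²/day.
Hydraulic gradient i = 0.00125.
Q = Σ(K_i·b_i) · W · i = 16.76 × 760 × 0.001250 = 15.93 m³/day.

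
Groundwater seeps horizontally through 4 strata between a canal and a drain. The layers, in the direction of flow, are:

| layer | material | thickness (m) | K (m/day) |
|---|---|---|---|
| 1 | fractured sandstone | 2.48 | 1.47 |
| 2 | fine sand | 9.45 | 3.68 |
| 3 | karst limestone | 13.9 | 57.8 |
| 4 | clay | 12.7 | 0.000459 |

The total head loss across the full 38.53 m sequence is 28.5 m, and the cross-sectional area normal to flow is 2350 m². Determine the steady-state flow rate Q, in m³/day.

Flow is perpendicular to layering, so the layers act in series and the equivalent K is the thickness-weighted harmonic mean.
Total thickness L = 2.48 + 9.45 + 13.9 + 12.7 = 38.53 m.
Σ(b_i/K_i) = 2.48/1.47 + 9.45/3.68 + 13.9/57.8 + 12.7/0.000459 = 27673 d.
K_eq = L / Σ(b_i/K_i) = 38.53 / 27673 = 0.001392 m/day.
Q = K_eq · A · (Δh/L) = 0.001392 × 2350 × (28.5/38.53) = 2.420 m³/day.

2.42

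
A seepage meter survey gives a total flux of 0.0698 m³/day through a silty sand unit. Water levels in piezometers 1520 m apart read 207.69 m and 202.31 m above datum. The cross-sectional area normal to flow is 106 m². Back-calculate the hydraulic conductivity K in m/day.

0.186

Hydraulic gradient i = (207.69 − 202.31) / 1520 = 5.38 / 1520 = 0.003539.
From Q = K·A·i, K = Q / (A·i) = 0.0698 / (106.0 × 0.003539) = 0.1860 m/day.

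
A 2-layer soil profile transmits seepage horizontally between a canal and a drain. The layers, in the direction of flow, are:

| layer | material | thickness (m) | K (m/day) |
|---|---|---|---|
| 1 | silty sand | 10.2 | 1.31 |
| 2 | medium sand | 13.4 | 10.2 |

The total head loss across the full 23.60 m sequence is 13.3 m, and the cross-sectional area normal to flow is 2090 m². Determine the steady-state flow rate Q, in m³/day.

3050

Flow is perpendicular to layering, so the layers act in series and the equivalent K is the thickness-weighted harmonic mean.
Total thickness L = 10.2 + 13.4 = 23.60 m.
Σ(b_i/K_i) = 10.2/1.31 + 13.4/10.2 = 9.100 d.
K_eq = L / Σ(b_i/K_i) = 23.60 / 9.100 = 2.593 m/day.
Q = K_eq · A · (Δh/L) = 2.593 × 2090 × (13.3/23.60) = 3055 m³/day.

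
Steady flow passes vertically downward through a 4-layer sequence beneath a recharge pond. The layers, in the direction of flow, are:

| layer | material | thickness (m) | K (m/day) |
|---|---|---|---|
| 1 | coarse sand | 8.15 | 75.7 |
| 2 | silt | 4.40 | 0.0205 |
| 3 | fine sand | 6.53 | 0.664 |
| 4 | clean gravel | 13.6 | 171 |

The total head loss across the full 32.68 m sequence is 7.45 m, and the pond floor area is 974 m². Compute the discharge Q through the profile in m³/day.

Flow is perpendicular to layering, so the layers act in series and the equivalent K is the thickness-weighted harmonic mean.
Total thickness L = 8.15 + 4.40 + 6.53 + 13.6 = 32.68 m.
Σ(b_i/K_i) = 8.15/75.7 + 4.40/0.0205 + 6.53/0.664 + 13.6/171 = 224.7 d.
K_eq = L / Σ(b_i/K_i) = 32.68 / 224.7 = 0.1455 m/day.
Q = K_eq · A · (Δh/L) = 0.1455 × 974 × (7.45/32.68) = 32.30 m³/day.

32.3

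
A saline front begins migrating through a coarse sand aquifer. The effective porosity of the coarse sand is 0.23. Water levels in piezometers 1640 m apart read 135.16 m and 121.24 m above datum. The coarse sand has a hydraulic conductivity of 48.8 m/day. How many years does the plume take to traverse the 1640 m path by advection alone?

2.49

Hydraulic gradient i = (135.16 − 121.24) / 1640 = 13.92 / 1640 = 0.008488.
Darcy flux q = K · i = 48.80 × 0.008488 = 0.4142 m/day.
Seepage velocity v = q / n_e = 0.4142 / 0.23 = 1.801 m/day.
Travel time t = L / v = 1640 / 1.801 = 910.7 days = 2.493 years.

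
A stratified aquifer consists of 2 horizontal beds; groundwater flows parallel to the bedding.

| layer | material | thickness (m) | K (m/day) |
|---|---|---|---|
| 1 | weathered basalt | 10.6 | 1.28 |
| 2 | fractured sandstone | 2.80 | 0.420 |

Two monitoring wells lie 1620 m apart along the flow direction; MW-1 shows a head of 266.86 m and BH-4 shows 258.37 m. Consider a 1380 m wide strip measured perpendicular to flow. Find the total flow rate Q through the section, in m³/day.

107

Flow is parallel to layering, so each bed carries its own Darcy discharge and the transmissivities add.
Σ(K_i·b_i) = 1.28×10.6 + 0.420×2.80 = 14.74 m²/day.
Hydraulic gradient i = (266.86 − 258.37) / 1620 = 8.49 / 1620 = 0.005241.
Q = Σ(K_i·b_i) · W · i = 14.74 × 1380 × 0.005241 = 106.6 m³/day.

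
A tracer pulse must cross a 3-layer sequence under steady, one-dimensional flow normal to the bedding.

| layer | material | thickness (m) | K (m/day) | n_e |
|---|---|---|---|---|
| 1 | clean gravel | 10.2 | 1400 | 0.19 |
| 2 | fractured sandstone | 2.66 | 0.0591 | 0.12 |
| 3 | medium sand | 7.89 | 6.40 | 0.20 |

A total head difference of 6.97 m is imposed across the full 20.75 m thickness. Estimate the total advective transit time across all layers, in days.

With flow normal to the layers, continuity requires the same specific discharge q through every layer.
Σ(b_i/K_i) = 10.2/1400 + 2.66/0.0591 + 7.89/6.40 = 46.25 d.
q = Δh / Σ(b_i/K_i) = 6.97 / 46.25 = 0.1507 m/day.
In each layer the seepage velocity is v_i = q/n_i, so the layer transit time is t_i = b_i·n_i / q:
  layer 1 (clean gravel): t_1 = 10.2 × 0.19 / 0.1507 = 12.86 d
  layer 2 (fractured sandstone): t_2 = 2.66 × 0.12 / 0.1507 = 2.118 d
  layer 3 (medium sand): t_3 = 7.89 × 0.20 / 0.1507 = 10.47 d
Total t = Σ t_i = 25.45 days.

25.4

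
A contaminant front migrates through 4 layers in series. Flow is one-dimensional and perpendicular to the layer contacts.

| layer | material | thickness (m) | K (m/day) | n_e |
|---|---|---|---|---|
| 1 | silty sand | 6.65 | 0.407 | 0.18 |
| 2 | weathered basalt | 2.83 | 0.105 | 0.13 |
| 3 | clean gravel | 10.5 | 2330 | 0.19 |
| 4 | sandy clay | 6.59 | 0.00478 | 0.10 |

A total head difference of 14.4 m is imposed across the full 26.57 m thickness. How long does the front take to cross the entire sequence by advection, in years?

With flow normal to the layers, continuity requires the same specific discharge q through every layer.
Σ(b_i/K_i) = 6.65/0.407 + 2.83/0.105 + 10.5/2330 + 6.59/0.00478 = 1422 d.
q = Δh / Σ(b_i/K_i) = 14.4 / 1422 = 0.01013 m/day.
In each layer the seepage velocity is v_i = q/n_i, so the layer transit time is t_i = b_i·n_i / q:
  layer 1 (silty sand): t_1 = 6.65 × 0.18 / 0.01013 = 118.2 d
  layer 2 (weathered basalt): t_2 = 2.83 × 0.13 / 0.01013 = 36.33 d
  layer 3 (clean gravel): t_3 = 10.5 × 0.19 / 0.01013 = 197.0 d
  layer 4 (sandy clay): t_4 = 6.59 × 0.10 / 0.01013 = 65.07 d
Total t = Σ t_i = 416.6 days = 1.141 years.

1.14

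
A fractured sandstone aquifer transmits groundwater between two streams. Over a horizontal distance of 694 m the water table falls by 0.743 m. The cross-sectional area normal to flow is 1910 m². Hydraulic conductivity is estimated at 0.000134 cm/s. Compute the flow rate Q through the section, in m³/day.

0.237

Convert K: 0.000134 cm/s × 864 = 0.1158 m/day.
Hydraulic gradient i = Δh / L = 0.743 / 694 = 0.001071.
Darcy's law: Q = K · A · i = 0.1158 × 1910 × 0.001071 = 0.2367 m³/day.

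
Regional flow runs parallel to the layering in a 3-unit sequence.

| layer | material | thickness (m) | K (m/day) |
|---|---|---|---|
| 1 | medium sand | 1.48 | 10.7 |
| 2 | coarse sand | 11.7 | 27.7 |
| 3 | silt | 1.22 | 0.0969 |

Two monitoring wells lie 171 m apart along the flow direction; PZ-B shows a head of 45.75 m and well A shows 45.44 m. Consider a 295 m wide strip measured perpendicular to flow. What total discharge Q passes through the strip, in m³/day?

Flow is parallel to layering, so each bed carries its own Darcy discharge and the transmissivities add.
Σ(K_i·b_i) = 10.7×1.48 + 27.7×11.7 + 0.0969×1.22 = 340.0 m²/day.
Hydraulic gradient i = (45.75 − 45.44) / 171 = 0.31 / 171 = 0.001813.
Q = Σ(K_i·b_i) · W · i = 340.0 × 295 × 0.001813 = 181.9 m³/day.

182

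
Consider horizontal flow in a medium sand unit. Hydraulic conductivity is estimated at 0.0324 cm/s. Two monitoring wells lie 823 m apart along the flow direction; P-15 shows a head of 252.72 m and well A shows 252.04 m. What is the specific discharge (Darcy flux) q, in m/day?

Convert K: 0.0324 cm/s × 864 = 27.99 m/day.
Hydraulic gradient i = (252.72 − 252.04) / 823 = 0.68 / 823 = 0.0008262.
Specific discharge q = K · i = 27.99 × 0.0008262 = 0.02313 m/day.

0.0231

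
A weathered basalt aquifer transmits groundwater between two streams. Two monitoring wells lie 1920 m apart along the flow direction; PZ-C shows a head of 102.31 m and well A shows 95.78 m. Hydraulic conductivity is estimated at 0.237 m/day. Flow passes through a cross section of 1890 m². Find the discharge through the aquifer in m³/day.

1.52

Hydraulic gradient i = (102.31 − 95.78) / 1920 = 6.53 / 1920 = 0.003401.
Darcy's law: Q = K · A · i = 0.2370 × 1890 × 0.003401 = 1.523 m³/day.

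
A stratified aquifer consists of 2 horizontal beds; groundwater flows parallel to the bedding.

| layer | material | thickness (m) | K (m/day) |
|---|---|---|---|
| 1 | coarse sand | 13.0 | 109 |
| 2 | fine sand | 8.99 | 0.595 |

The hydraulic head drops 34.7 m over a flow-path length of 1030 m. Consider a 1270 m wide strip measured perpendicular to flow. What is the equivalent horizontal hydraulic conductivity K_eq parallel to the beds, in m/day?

64.7

Flow is parallel to layering, so each bed carries its own Darcy discharge and the transmissivities add.
Σ(K_i·b_i) = 109×13.0 + 0.595×8.99 = 1422 m²/day.
Total thickness b = 21.99 m, so K_eq = Σ(K_i·b_i)/b = 64.68 m/day.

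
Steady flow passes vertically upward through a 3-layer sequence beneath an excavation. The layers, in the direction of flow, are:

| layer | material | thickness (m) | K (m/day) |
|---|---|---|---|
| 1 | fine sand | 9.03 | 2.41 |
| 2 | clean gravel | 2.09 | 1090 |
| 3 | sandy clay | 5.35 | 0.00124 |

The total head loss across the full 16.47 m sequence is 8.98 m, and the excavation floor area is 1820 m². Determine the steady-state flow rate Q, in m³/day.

3.78

Flow is perpendicular to layering, so the layers act in series and the equivalent K is the thickness-weighted harmonic mean.
Total thickness L = 9.03 + 2.09 + 5.35 = 16.47 m.
Σ(b_i/K_i) = 9.03/2.41 + 2.09/1090 + 5.35/0.00124 = 4318 d.
K_eq = L / Σ(b_i/K_i) = 16.47 / 4318 = 0.003814 m/day.
Q = K_eq · A · (Δh/L) = 0.003814 × 1820 × (8.98/16.47) = 3.785 m³/day.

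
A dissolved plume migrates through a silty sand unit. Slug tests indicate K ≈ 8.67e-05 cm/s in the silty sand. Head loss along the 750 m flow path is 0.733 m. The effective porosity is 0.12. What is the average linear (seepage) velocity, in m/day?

Convert K: 8.67e-05 cm/s × 864 = 0.07491 m/day.
Hydraulic gradient i = Δh / L = 0.733 / 750 = 0.0009773.
Darcy flux q = K · i = 0.07491 × 0.0009773 = 7.321e-05 m/day.
Seepage velocity v = q / n_e = 7.321e-05 / 0.12 = 0.0006101 m/day.

0.000610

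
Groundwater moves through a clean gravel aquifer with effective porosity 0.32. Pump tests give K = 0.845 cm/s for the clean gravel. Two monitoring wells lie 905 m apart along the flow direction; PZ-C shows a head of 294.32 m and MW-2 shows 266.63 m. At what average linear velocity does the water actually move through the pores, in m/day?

69.8

Convert K: 0.845 cm/s × 864 = 730.1 m/day.
Hydraulic gradient i = (294.32 − 266.63) / 905 = 27.69 / 905 = 0.03060.
Darcy flux q = K · i = 730.1 × 0.03060 = 22.34 m/day.
Seepage velocity v = q / n_e = 22.34 / 0.32 = 69.81 m/day.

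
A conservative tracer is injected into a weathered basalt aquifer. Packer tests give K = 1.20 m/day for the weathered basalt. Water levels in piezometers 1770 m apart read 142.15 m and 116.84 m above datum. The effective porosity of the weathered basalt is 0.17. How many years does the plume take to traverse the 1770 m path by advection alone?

48.0

Hydraulic gradient i = (142.15 − 116.84) / 1770 = 25.31 / 1770 = 0.01430.
Darcy flux q = K · i = 1.200 × 0.01430 = 0.01716 m/day.
Seepage velocity v = q / n_e = 0.01716 / 0.17 = 0.1009 m/day.
Travel time t = L / v = 1770 / 0.1009 = 17536 days = 48.01 years.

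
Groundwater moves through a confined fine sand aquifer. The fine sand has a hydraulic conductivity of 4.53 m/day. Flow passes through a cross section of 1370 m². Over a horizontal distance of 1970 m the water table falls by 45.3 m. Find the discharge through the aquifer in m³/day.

143

Hydraulic gradient i = Δh / L = 45.3 / 1970 = 0.02299.
Darcy's law: Q = K · A · i = 4.530 × 1370 × 0.02299 = 142.7 m³/day.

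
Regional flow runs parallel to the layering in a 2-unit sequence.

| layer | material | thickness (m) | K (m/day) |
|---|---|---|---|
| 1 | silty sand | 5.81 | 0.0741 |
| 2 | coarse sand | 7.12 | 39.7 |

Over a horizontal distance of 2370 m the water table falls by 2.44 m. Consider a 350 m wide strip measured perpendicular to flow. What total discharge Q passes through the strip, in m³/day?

Flow is parallel to layering, so each bed carries its own Darcy discharge and the transmissivities add.
Σ(K_i·b_i) = 0.0741×5.81 + 39.7×7.12 = 283.1 m²/day.
Hydraulic gradient i = Δh / L = 2.44 / 2370 = 0.001030.
Q = Σ(K_i·b_i) · W · i = 283.1 × 350 × 0.001030 = 102.0 m³/day.

102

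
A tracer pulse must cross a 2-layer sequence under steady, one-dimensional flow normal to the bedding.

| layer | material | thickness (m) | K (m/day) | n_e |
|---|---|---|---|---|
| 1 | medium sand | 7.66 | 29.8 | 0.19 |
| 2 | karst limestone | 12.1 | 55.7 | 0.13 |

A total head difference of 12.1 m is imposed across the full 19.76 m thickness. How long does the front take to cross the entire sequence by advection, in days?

With flow normal to the layers, continuity requires the same specific discharge q through every layer.
Σ(b_i/K_i) = 7.66/29.8 + 12.1/55.7 = 0.4743 d.
q = Δh / Σ(b_i/K_i) = 12.1 / 0.4743 = 25.51 m/day.
In each layer the seepage velocity is v_i = q/n_i, so the layer transit time is t_i = b_i·n_i / q:
  layer 1 (medium sand): t_1 = 7.66 × 0.19 / 25.51 = 0.05705 d
  layer 2 (karst limestone): t_2 = 12.1 × 0.13 / 25.51 = 0.06166 d
Total t = Σ t_i = 0.1187 days.

0.119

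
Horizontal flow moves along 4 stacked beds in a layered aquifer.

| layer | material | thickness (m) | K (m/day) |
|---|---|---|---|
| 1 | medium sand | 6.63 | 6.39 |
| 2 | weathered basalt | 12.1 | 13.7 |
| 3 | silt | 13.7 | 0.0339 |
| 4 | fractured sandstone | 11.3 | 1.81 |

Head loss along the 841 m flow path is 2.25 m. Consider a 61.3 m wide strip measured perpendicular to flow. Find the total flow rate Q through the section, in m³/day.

37.6

Flow is parallel to layering, so each bed carries its own Darcy discharge and the transmissivities add.
Σ(K_i·b_i) = 6.39×6.63 + 13.7×12.1 + 0.0339×13.7 + 1.81×11.3 = 229.1 m²/day.
Hydraulic gradient i = Δh / L = 2.25 / 841 = 0.002675.
Q = Σ(K_i·b_i) · W · i = 229.1 × 61.3 × 0.002675 = 37.56 m³/day.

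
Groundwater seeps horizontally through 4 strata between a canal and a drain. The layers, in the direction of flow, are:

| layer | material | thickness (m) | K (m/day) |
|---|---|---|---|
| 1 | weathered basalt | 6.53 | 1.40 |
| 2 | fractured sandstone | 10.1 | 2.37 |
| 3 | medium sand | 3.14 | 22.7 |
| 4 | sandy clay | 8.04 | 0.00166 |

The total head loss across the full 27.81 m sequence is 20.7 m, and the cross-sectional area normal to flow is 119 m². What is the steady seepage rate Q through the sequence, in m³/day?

Flow is perpendicular to layering, so the layers act in series and the equivalent K is the thickness-weighted harmonic mean.
Total thickness L = 6.53 + 10.1 + 3.14 + 8.04 = 27.81 m.
Σ(b_i/K_i) = 6.53/1.40 + 10.1/2.37 + 3.14/22.7 + 8.04/0.00166 = 4852 d.
K_eq = L / Σ(b_i/K_i) = 27.81 / 4852 = 0.005731 m/day.
Q = K_eq · A · (Δh/L) = 0.005731 × 119 × (20.7/27.81) = 0.5076 m³/day.

0.508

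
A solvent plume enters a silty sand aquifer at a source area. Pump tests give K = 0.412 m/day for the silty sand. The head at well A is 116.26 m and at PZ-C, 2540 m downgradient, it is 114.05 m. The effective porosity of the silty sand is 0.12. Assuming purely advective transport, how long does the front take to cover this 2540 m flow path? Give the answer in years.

2330

Hydraulic gradient i = (116.26 − 114.05) / 2540 = 2.21 / 2540 = 0.0008701.
Darcy flux q = K · i = 0.4120 × 0.0008701 = 0.0003585 m/day.
Seepage velocity v = q / n_e = 0.0003585 / 0.12 = 0.002987 m/day.
Travel time t = L / v = 2540 / 0.002987 = 8.503e+05 days = 2328 years.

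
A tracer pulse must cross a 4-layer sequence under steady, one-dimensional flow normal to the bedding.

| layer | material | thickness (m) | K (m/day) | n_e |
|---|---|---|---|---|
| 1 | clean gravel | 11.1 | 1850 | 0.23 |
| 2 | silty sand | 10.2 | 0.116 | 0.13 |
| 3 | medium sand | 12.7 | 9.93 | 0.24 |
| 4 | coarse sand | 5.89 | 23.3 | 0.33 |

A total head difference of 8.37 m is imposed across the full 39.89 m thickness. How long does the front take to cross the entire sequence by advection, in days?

With flow normal to the layers, continuity requires the same specific discharge q through every layer.
Σ(b_i/K_i) = 11.1/1850 + 10.2/0.116 + 12.7/9.93 + 5.89/23.3 = 89.47 d.
q = Δh / Σ(b_i/K_i) = 8.37 / 89.47 = 0.09355 m/day.
In each layer the seepage velocity is v_i = q/n_i, so the layer transit time is t_i = b_i·n_i / q:
  layer 1 (clean gravel): t_1 = 11.1 × 0.23 / 0.09355 = 27.29 d
  layer 2 (silty sand): t_2 = 10.2 × 0.13 / 0.09355 = 14.17 d
  layer 3 (medium sand): t_3 = 12.7 × 0.24 / 0.09355 = 32.58 d
  layer 4 (coarse sand): t_4 = 5.89 × 0.33 / 0.09355 = 20.78 d
Total t = Σ t_i = 94.82 days.

94.8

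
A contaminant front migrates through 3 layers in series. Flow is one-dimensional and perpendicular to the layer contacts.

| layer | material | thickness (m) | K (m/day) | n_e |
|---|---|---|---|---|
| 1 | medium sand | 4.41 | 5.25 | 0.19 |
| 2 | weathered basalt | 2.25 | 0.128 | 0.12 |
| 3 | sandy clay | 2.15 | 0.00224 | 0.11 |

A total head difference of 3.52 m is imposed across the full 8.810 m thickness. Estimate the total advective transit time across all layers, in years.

1.02

With flow normal to the layers, continuity requires the same specific discharge q through every layer.
Σ(b_i/K_i) = 4.41/5.25 + 2.25/0.128 + 2.15/0.00224 = 978.2 d.
q = Δh / Σ(b_i/K_i) = 3.52 / 978.2 = 0.003598 m/day.
In each layer the seepage velocity is v_i = q/n_i, so the layer transit time is t_i = b_i·n_i / q:
  layer 1 (medium sand): t_1 = 4.41 × 0.19 / 0.003598 = 232.9 d
  layer 2 (weathered basalt): t_2 = 2.25 × 0.12 / 0.003598 = 75.04 d
  layer 3 (sandy clay): t_3 = 2.15 × 0.11 / 0.003598 = 65.73 d
Total t = Σ t_i = 373.6 days = 1.023 years.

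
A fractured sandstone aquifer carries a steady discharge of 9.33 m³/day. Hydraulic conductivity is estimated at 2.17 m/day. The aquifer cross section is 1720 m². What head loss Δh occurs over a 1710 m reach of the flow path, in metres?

From Q = K·A·i, i = Q / (K·A) = 9.33 / (2.170 × 1720) = 0.002500.
Head loss Δh = i · L = 0.002500 × 1710 = 4.275 m.

4.27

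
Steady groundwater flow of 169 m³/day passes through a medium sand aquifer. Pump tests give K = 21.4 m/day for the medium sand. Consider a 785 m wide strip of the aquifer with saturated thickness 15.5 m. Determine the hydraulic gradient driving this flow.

0.000649

Cross-sectional area A = 785 × 15.5 = 12168 m².
From Q = K·A·i, i = Q / (K·A) = 169 / (21.40 × 12168) = 0.0006490.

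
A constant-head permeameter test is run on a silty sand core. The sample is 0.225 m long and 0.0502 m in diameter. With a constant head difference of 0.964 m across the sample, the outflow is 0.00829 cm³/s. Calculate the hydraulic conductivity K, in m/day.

Cross-sectional area A = π·(d/2)² = π × (0.0502/2)² = 0.001979 m².
Convert discharge: 0.00829 cm³/s = 8.290e-09 m³/s.
Darcy's law rearranged: K = Q·L / (A·Δh) = 8.290e-09 × 0.225 / (0.001979 × 0.964) = 9.776e-07 m/s = 0.08446 m/day.

0.0845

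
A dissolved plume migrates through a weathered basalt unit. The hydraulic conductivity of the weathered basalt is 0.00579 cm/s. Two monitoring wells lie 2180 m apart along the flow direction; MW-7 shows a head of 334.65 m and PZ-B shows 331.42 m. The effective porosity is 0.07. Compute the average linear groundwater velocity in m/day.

Convert K: 0.00579 cm/s × 864 = 5.003 m/day.
Hydraulic gradient i = (334.65 − 331.42) / 2180 = 3.23 / 2180 = 0.001482.
Darcy flux q = K · i = 5.003 × 0.001482 = 0.007412 m/day.
Seepage velocity v = q / n_e = 0.007412 / 0.07 = 0.1059 m/day.

0.106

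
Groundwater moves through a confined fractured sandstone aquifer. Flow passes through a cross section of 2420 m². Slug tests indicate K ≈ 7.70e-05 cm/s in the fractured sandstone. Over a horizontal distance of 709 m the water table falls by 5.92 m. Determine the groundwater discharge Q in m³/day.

1.34

Convert K: 7.70e-05 cm/s × 864 = 0.06653 m/day.
Hydraulic gradient i = Δh / L = 5.92 / 709 = 0.008350.
Darcy's law: Q = K · A · i = 0.06653 × 2420 × 0.008350 = 1.344 m³/day.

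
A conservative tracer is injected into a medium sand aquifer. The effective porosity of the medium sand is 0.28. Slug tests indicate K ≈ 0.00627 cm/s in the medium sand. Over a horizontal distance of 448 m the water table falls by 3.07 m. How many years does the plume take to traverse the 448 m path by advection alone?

Convert K: 0.00627 cm/s × 864 = 5.417 m/day.
Hydraulic gradient i = Δh / L = 3.07 / 448 = 0.006853.
Darcy flux q = K · i = 5.417 × 0.006853 = 0.03712 m/day.
Seepage velocity v = q / n_e = 0.03712 / 0.28 = 0.1326 m/day.
Travel time t = L / v = 448 / 0.1326 = 3379 days = 9.251 years.

9.25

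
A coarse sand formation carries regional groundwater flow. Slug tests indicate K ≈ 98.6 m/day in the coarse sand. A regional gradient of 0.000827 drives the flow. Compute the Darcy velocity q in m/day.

0.0815

Hydraulic gradient i = 0.000827.
Specific discharge q = K · i = 98.60 × 0.0008270 = 0.08154 m/day.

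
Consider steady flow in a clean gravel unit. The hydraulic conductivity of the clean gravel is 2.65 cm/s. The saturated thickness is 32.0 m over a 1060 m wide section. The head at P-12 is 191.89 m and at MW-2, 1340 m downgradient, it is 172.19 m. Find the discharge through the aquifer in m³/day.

1.14e+06

Convert K: 2.65 cm/s × 864 = 2290 m/day.
Cross-sectional area A = 1060 × 32.0 = 33920 m².
Hydraulic gradient i = (191.89 − 172.19) / 1340 = 19.7 / 1340 = 0.01470.
Darcy's law: Q = K · A · i = 2290 × 33920 × 0.01470 = 1.142e+06 m³/day.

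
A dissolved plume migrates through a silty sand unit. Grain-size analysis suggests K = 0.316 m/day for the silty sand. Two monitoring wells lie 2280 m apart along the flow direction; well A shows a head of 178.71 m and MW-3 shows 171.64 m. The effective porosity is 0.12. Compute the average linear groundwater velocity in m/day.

Hydraulic gradient i = (178.71 − 171.64) / 2280 = 7.07 / 2280 = 0.003101.
Darcy flux q = K · i = 0.3160 × 0.003101 = 0.0009799 m/day.
Seepage velocity v = q / n_e = 0.0009799 / 0.12 = 0.008166 m/day.

0.00817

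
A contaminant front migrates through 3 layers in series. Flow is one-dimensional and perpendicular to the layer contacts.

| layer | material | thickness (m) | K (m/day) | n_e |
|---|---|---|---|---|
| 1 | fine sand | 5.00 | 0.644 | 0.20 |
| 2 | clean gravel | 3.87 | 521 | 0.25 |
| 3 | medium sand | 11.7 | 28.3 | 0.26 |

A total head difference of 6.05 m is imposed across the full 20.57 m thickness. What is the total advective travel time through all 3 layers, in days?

6.78

With flow normal to the layers, continuity requires the same specific discharge q through every layer.
Σ(b_i/K_i) = 5.00/0.644 + 3.87/521 + 11.7/28.3 = 8.185 d.
q = Δh / Σ(b_i/K_i) = 6.05 / 8.185 = 0.7392 m/day.
In each layer the seepage velocity is v_i = q/n_i, so the layer transit time is t_i = b_i·n_i / q:
  layer 1 (fine sand): t_1 = 5.00 × 0.20 / 0.7392 = 1.353 d
  layer 2 (clean gravel): t_2 = 3.87 × 0.25 / 0.7392 = 1.309 d
  layer 3 (medium sand): t_3 = 11.7 × 0.26 / 0.7392 = 4.115 d
Total t = Σ t_i = 6.777 days.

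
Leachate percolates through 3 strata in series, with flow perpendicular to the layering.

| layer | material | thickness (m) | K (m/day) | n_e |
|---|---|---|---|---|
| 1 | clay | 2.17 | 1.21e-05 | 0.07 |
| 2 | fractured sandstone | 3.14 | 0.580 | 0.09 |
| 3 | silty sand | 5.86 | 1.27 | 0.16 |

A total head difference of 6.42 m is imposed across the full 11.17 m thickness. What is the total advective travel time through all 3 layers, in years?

105

With flow normal to the layers, continuity requires the same specific discharge q through every layer.
Σ(b_i/K_i) = 2.17/1.21e-05 + 3.14/0.580 + 5.86/1.27 = 1.793e+05 d.
q = Δh / Σ(b_i/K_i) = 6.42 / 1.793e+05 = 3.580e-05 m/day.
In each layer the seepage velocity is v_i = q/n_i, so the layer transit time is t_i = b_i·n_i / q:
  layer 1 (clay): t_1 = 2.17 × 0.07 / 3.580e-05 = 4243 d
  layer 2 (fractured sandstone): t_2 = 3.14 × 0.09 / 3.580e-05 = 7895 d
  layer 3 (silty sand): t_3 = 5.86 × 0.16 / 3.580e-05 = 26193 d
Total t = Σ t_i = 38331 days = 104.9 years.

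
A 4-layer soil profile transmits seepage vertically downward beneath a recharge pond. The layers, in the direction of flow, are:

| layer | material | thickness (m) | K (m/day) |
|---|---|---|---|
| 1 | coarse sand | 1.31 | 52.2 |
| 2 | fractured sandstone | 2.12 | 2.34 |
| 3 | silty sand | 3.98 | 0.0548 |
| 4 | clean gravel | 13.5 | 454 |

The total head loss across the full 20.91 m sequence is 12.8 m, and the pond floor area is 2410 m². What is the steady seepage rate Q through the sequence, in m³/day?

419

Flow is perpendicular to layering, so the layers act in series and the equivalent K is the thickness-weighted harmonic mean.
Total thickness L = 1.31 + 2.12 + 3.98 + 13.5 = 20.91 m.
Σ(b_i/K_i) = 1.31/52.2 + 2.12/2.34 + 3.98/0.0548 + 13.5/454 = 73.59 d.
K_eq = L / Σ(b_i/K_i) = 20.91 / 73.59 = 0.2841 m/day.
Q = K_eq · A · (Δh/L) = 0.2841 × 2410 × (12.8/20.91) = 419.2 m³/day.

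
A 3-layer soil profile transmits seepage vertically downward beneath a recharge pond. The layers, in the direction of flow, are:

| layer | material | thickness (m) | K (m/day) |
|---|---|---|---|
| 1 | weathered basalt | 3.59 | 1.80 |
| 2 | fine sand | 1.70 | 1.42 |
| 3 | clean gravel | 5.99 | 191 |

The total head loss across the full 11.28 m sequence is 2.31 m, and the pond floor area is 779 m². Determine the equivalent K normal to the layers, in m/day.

Flow is perpendicular to layering, so the layers act in series and the equivalent K is the thickness-weighted harmonic mean.
Total thickness L = 3.59 + 1.70 + 5.99 = 11.28 m.
Σ(b_i/K_i) = 3.59/1.80 + 1.70/1.42 + 5.99/191 = 3.223 d.
K_eq = L / Σ(b_i/K_i) = 11.28 / 3.223 = 3.500 m/day.

3.50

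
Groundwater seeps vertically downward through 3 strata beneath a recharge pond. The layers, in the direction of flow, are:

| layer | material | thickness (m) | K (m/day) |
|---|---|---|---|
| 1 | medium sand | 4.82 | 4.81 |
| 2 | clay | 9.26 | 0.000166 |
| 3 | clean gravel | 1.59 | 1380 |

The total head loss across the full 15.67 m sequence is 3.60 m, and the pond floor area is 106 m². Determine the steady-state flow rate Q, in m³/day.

0.00684

Flow is perpendicular to layering, so the layers act in series and the equivalent K is the thickness-weighted harmonic mean.
Total thickness L = 4.82 + 9.26 + 1.59 = 15.67 m.
Σ(b_i/K_i) = 4.82/4.81 + 9.26/0.000166 + 1.59/1380 = 55784 d.
K_eq = L / Σ(b_i/K_i) = 15.67 / 55784 = 0.0002809 m/day.
Q = K_eq · A · (Δh/L) = 0.0002809 × 106 × (3.60/15.67) = 0.006841 m³/day.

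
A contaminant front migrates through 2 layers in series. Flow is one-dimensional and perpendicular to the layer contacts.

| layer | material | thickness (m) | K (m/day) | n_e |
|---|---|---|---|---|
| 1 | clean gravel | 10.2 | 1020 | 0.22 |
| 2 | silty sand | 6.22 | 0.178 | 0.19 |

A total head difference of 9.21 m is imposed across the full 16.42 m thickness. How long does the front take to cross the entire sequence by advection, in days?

With flow normal to the layers, continuity requires the same specific discharge q through every layer.
Σ(b_i/K_i) = 10.2/1020 + 6.22/0.178 = 34.95 d.
q = Δh / Σ(b_i/K_i) = 9.21 / 34.95 = 0.2635 m/day.
In each layer the seepage velocity is v_i = q/n_i, so the layer transit time is t_i = b_i·n_i / q:
  layer 1 (clean gravel): t_1 = 10.2 × 0.22 / 0.2635 = 8.516 d
  layer 2 (silty sand): t_2 = 6.22 × 0.19 / 0.2635 = 4.485 d
Total t = Σ t_i = 13.00 days.

13.0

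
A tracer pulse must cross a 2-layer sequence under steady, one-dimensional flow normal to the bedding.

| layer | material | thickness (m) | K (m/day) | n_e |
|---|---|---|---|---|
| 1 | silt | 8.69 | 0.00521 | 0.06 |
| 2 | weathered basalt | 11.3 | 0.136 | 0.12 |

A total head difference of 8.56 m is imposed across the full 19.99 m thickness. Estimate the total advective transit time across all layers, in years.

With flow normal to the layers, continuity requires the same specific discharge q through every layer.
Σ(b_i/K_i) = 8.69/0.00521 + 11.3/0.136 = 1751 d.
q = Δh / Σ(b_i/K_i) = 8.56 / 1751 = 0.004889 m/day.
In each layer the seepage velocity is v_i = q/n_i, so the layer transit time is t_i = b_i·n_i / q:
  layer 1 (silt): t_1 = 8.69 × 0.06 / 0.004889 = 106.7 d
  layer 2 (weathered basalt): t_2 = 11.3 × 0.12 / 0.004889 = 277.4 d
Total t = Σ t_i = 384.0 days = 1.051 years.

1.05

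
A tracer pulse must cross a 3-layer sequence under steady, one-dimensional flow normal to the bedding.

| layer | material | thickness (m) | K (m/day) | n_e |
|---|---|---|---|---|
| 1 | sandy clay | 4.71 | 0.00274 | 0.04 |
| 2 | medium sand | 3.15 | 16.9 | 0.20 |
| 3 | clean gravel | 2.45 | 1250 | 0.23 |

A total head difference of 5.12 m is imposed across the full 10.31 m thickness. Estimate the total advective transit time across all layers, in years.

1.27

With flow normal to the layers, continuity requires the same specific discharge q through every layer.
Σ(b_i/K_i) = 4.71/0.00274 + 3.15/16.9 + 2.45/1250 = 1719 d.
q = Δh / Σ(b_i/K_i) = 5.12 / 1719 = 0.002978 m/day.
In each layer the seepage velocity is v_i = q/n_i, so the layer transit time is t_i = b_i·n_i / q:
  layer 1 (sandy clay): t_1 = 4.71 × 0.04 / 0.002978 = 63.26 d
  layer 2 (medium sand): t_2 = 3.15 × 0.20 / 0.002978 = 211.5 d
  layer 3 (clean gravel): t_3 = 2.45 × 0.23 / 0.002978 = 189.2 d
Total t = Σ t_i = 464.0 days = 1.270 years.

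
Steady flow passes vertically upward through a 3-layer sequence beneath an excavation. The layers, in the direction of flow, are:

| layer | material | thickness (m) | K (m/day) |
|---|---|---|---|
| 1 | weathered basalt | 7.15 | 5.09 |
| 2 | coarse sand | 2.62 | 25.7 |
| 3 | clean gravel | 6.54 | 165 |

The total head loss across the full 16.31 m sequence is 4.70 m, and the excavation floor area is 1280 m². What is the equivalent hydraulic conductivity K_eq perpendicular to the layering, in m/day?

10.5

Flow is perpendicular to layering, so the layers act in series and the equivalent K is the thickness-weighted harmonic mean.
Total thickness L = 7.15 + 2.62 + 6.54 = 16.31 m.
Σ(b_i/K_i) = 7.15/5.09 + 2.62/25.7 + 6.54/165 = 1.546 d.
K_eq = L / Σ(b_i/K_i) = 16.31 / 1.546 = 10.55 m/day.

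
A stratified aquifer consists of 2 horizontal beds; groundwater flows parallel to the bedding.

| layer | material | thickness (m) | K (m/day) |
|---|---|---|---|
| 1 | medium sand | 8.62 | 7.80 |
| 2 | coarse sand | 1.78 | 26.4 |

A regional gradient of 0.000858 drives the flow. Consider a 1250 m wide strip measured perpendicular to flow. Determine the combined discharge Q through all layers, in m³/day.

Flow is parallel to layering, so each bed carries its own Darcy discharge and the transmissivities add.
Σ(K_i·b_i) = 7.80×8.62 + 26.4×1.78 = 114.2 m²/day.
Hydraulic gradient i = 0.000858.
Q = Σ(K_i·b_i) · W · i = 114.2 × 1250 × 0.0008580 = 122.5 m³/day.

123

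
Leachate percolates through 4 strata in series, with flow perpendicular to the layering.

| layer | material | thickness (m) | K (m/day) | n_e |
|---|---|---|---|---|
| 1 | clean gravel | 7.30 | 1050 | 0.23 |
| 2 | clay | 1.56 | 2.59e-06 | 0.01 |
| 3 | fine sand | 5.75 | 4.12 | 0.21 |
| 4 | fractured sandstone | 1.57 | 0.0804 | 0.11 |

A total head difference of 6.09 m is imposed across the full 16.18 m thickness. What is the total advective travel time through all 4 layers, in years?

833

With flow normal to the layers, continuity requires the same specific discharge q through every layer.
Σ(b_i/K_i) = 7.30/1050 + 1.56/2.59e-06 + 5.75/4.12 + 1.57/0.0804 = 6.023e+05 d.
q = Δh / Σ(b_i/K_i) = 6.09 / 6.023e+05 = 1.011e-05 m/day.
In each layer the seepage velocity is v_i = q/n_i, so the layer transit time is t_i = b_i·n_i / q:
  layer 1 (clean gravel): t_1 = 7.30 × 0.23 / 1.011e-05 = 1.661e+05 d
  layer 2 (clay): t_2 = 1.56 × 0.01 / 1.011e-05 = 1543 d
  layer 3 (fine sand): t_3 = 5.75 × 0.21 / 1.011e-05 = 1.194e+05 d
  layer 4 (fractured sandstone): t_4 = 1.57 × 0.11 / 1.011e-05 = 17081 d
Total t = Σ t_i = 3.041e+05 days = 832.6 years.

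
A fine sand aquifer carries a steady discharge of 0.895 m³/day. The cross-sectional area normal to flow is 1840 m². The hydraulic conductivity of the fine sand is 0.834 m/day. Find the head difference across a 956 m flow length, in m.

From Q = K·A·i, i = Q / (K·A) = 0.895 / (0.8340 × 1840) = 0.0005832.
Head loss Δh = i · L = 0.0005832 × 956 = 0.5576 m.

0.558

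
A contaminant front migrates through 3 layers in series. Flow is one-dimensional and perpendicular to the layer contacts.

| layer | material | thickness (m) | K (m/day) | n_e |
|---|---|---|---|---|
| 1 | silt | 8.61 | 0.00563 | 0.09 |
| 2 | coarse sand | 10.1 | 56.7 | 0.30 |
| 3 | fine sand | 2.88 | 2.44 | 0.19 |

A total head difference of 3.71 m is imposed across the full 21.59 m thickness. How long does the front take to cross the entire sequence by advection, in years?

4.92

With flow normal to the layers, continuity requires the same specific discharge q through every layer.
Σ(b_i/K_i) = 8.61/0.00563 + 10.1/56.7 + 2.88/2.44 = 1531 d.
q = Δh / Σ(b_i/K_i) = 3.71 / 1531 = 0.002424 m/day.
In each layer the seepage velocity is v_i = q/n_i, so the layer transit time is t_i = b_i·n_i / q:
  layer 1 (silt): t_1 = 8.61 × 0.09 / 0.002424 = 319.7 d
  layer 2 (coarse sand): t_2 = 10.1 × 0.30 / 0.002424 = 1250 d
  layer 3 (fine sand): t_3 = 2.88 × 0.19 / 0.002424 = 225.8 d
Total t = Σ t_i = 1796 days = 4.916 years.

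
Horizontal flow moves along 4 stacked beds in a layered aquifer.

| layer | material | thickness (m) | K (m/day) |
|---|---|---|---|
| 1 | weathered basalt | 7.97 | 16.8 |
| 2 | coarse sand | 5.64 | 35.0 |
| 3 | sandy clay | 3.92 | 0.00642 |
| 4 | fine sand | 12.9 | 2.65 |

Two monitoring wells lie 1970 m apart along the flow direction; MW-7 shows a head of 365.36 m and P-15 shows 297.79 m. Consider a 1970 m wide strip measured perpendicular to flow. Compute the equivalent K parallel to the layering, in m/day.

Flow is parallel to layering, so each bed carries its own Darcy discharge and the transmissivities add.
Σ(K_i·b_i) = 16.8×7.97 + 35.0×5.64 + 0.00642×3.92 + 2.65×12.9 = 365.5 m²/day.
Total thickness b = 30.43 m, so K_eq = Σ(K_i·b_i)/b = 12.01 m/day.

12.0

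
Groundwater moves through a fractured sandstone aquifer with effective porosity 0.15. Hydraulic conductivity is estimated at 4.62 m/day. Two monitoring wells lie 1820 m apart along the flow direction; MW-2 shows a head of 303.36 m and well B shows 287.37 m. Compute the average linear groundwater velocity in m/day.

0.271

Hydraulic gradient i = (303.36 − 287.37) / 1820 = 15.99 / 1820 = 0.008786.
Darcy flux q = K · i = 4.620 × 0.008786 = 0.04059 m/day.
Seepage velocity v = q / n_e = 0.04059 / 0.15 = 0.2706 m/day.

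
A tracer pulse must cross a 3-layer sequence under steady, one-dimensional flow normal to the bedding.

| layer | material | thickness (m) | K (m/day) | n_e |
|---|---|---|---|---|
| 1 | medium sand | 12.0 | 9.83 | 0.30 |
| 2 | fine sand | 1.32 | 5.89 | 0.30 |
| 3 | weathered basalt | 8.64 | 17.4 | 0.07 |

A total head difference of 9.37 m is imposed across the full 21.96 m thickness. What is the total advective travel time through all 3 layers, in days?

0.953

With flow normal to the layers, continuity requires the same specific discharge q through every layer.
Σ(b_i/K_i) = 12.0/9.83 + 1.32/5.89 + 8.64/17.4 = 1.941 d.
q = Δh / Σ(b_i/K_i) = 9.37 / 1.941 = 4.826 m/day.
In each layer the seepage velocity is v_i = q/n_i, so the layer transit time is t_i = b_i·n_i / q:
  layer 1 (medium sand): t_1 = 12.0 × 0.30 / 4.826 = 0.7459 d
  layer 2 (fine sand): t_2 = 1.32 × 0.30 / 4.826 = 0.08205 d
  layer 3 (weathered basalt): t_3 = 8.64 × 0.07 / 4.826 = 0.1253 d
Total t = Σ t_i = 0.9533 days.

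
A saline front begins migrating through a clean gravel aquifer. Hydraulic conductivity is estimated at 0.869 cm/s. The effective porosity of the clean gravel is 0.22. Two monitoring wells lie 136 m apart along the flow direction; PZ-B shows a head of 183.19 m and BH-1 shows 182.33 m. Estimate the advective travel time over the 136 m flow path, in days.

6.30

Convert K: 0.869 cm/s × 864 = 750.8 m/day.
Hydraulic gradient i = (183.19 − 182.33) / 136 = 0.86 / 136 = 0.006324.
Darcy flux q = K · i = 750.8 × 0.006324 = 4.748 m/day.
Seepage velocity v = q / n_e = 4.748 / 0.22 = 21.58 m/day.
Travel time t = L / v = 136 / 21.58 = 6.302 days.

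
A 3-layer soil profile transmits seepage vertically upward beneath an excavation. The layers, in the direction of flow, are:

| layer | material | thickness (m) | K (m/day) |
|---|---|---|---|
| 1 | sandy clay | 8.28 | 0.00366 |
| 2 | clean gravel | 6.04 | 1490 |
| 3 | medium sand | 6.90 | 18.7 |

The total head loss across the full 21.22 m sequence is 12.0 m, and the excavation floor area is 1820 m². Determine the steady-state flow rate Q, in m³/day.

9.65

Flow is perpendicular to layering, so the layers act in series and the equivalent K is the thickness-weighted harmonic mean.
Total thickness L = 8.28 + 6.04 + 6.90 = 21.22 m.
Σ(b_i/K_i) = 8.28/0.00366 + 6.04/1490 + 6.90/18.7 = 2263 d.
K_eq = L / Σ(b_i/K_i) = 21.22 / 2263 = 0.009378 m/day.
Q = K_eq · A · (Δh/L) = 0.009378 × 1820 × (12.0/21.22) = 9.652 m³/day.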